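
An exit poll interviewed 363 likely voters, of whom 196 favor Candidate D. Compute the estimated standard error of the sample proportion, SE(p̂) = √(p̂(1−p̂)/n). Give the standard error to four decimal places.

SE = 0.0262

Sample proportion p̂ = 196/363 = 0.53994.
p̂(1−p̂) = 0.248405.
Dividing by n and taking the root: √0.000684311 = 0.0262.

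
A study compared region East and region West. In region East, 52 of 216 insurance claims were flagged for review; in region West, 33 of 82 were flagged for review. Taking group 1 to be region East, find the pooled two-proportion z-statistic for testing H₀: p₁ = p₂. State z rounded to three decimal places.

z = -2.761

Sample proportions: p̂₁ = 52/216 = 0.24074 and p̂₂ = 33/82 = 0.40244.
Pooled p̂ = (52+33)/(216+82) = 85/298 = 0.28523.
Pooled SE = √[0.2038760·0.01682475] ≈ 0.058568.
z = -0.16170/0.058568 = -2.761.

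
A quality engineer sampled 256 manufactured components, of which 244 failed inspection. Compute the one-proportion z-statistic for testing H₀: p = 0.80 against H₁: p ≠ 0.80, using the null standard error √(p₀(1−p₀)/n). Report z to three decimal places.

z = 6.125

With x = 244 successes in n = 256, p̂ = 0.95312.
SE₀ = √(0.80·0.20/256) = 0.025000.
z = (0.95312 − 0.80)/0.025000 = 0.15312/0.025000 = 6.125.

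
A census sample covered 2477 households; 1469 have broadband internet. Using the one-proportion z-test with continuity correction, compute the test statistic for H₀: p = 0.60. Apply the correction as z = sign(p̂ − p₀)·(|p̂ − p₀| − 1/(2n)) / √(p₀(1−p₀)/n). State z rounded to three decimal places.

p̂ = 1469/2477 = 0.59306. p̂ − p₀ = -0.006944.
1/(2n) = 0.000202.
Corrected numerator: |-0.006944| − 0.000202 = 0.006742.
Null standard error: √(0.60·0.40/2477) = √0.000096891 = 0.009843.
z = −0.006742/0.009843 = -0.685.

z = -0.685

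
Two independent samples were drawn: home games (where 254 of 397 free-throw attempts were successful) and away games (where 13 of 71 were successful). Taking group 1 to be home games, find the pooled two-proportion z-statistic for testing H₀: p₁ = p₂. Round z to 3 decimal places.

z = 7.160

Sample proportions: p̂₁ = 254/397 = 0.63980 and p̂₂ = 13/71 = 0.18310.
Pooling: p̂ = 267/468 = 0.57051.
Pooled SE = √[0.2450279·0.01660340] ≈ 0.063783.
z = (p̂₁ − p̂₂)/SE = (0.63980 − 0.18310)/0.063783 = 0.45670/0.063783 = 7.160.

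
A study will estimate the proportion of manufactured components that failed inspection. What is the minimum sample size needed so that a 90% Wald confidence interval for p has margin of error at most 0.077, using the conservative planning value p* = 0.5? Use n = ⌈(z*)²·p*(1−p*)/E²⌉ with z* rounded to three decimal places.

z* = 1.645 at the 90% level.
p*(1−p*) = 0.50·0.50 = 0.2500.
Required n before rounding: 2.706025 × 0.2500 / 0.077² = 114.101.
⌈114.101⌉ = 115.

n = 115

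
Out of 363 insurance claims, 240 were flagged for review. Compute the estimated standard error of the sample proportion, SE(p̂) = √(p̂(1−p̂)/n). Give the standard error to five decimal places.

SE = 0.02484

Sample proportion p̂ = 240/363 = 0.66116.
p̂(1−p̂) = 0.224027.
Dividing by n and taking the root: √0.000617154 = 0.02484.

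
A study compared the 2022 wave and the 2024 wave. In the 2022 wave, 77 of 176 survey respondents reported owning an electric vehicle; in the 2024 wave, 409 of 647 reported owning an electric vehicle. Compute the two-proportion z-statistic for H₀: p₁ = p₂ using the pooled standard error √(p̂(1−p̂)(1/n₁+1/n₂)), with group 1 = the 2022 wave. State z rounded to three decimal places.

z = -4.656

Sample proportions: p̂₁ = 77/176 = 0.43750 and p̂₂ = 409/647 = 0.63215.
Pooled p̂ = (77+409)/(176+647) = 486/823 = 0.59052.
SE = √[p̂(1−p̂)(1/n₁+1/n₂)] = √[0.59052·0.40948·(1/176+1/647)] ≈ 0.041805.
z = -0.19465/0.041805 = -4.656.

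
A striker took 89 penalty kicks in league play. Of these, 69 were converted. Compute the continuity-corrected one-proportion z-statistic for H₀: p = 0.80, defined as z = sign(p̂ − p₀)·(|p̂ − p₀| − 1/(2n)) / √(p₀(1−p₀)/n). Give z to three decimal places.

p̂ = 69/89 = 0.77528. p̂ − p₀ = -0.024719.
Continuity correction 1/(2n) = 1/178 = 0.005618.
Corrected numerator: |-0.024719| − 0.005618 = 0.019101.
SE₀ = √(0.80·0.20/89) = 0.042400.
z = −0.019101/0.042400 = -0.450.

z = -0.450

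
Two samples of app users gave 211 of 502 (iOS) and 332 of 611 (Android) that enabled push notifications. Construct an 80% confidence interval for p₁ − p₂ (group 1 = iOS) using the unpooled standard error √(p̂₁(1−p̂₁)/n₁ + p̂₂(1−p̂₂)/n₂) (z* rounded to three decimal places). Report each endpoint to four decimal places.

p̂₁ = 0.42032, p̂₂ = 0.54337, so the observed difference is -0.12305.
SE = √(0.000485360 + 0.000406087) = √0.000891447 = 0.029857.
The 80% critical value is z* = 1.282. Margin of error = 0.03828.
So the interval runs from -0.1613 to -0.0848.

(-0.1613, -0.0848)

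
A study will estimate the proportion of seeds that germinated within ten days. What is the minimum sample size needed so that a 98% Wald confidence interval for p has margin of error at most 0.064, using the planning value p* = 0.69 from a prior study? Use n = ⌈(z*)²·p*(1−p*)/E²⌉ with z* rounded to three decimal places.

n = 283

z* = 2.326 at the 98% level.
p*(1−p*) = 0.69·0.31 = 0.2139.
Required n before rounding: 5.410276 × 0.2139 / 0.064² = 282.534.
⌈282.534⌉ = 283.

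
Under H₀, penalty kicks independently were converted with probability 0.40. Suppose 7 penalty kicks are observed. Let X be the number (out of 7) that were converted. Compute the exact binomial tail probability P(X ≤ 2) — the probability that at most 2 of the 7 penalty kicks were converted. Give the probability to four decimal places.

X is binomial with n = 7 and p = 0.40.
P(X ≤ 2) = C(7,0)·0.40^0·0.60^7 + C(7,1)·0.40^1·0.60^6 + C(7,2)·0.40^2·0.60^5.
= 0.027994 + 0.130637 + 0.261274 = 0.4199.

P = 0.4199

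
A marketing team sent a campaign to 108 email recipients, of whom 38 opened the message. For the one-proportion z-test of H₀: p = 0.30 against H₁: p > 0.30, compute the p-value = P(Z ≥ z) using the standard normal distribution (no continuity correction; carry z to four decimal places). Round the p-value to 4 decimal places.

p-value = 0.1198

p̂ = 38/108 = 0.35185.
Null standard error: √(0.30·0.70/108) = √0.001944444 = 0.044096.
Test statistic (full precision, shown to 4 dp): z = (38/108 − 0.30)/SE₀ ≈ 1.1759.
From the standard normal, P(Z ≥ z) = 0.1198.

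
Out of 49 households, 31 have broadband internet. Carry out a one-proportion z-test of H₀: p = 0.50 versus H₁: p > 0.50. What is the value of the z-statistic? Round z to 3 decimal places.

Sample proportion p̂ = 31/49 = 0.63265.
Null standard error: √(0.50·0.50/49) = √0.005102041 = 0.071429.
z = (0.63265 − 0.50)/0.071429 = 0.13265/0.071429 = 1.857.

z = 1.857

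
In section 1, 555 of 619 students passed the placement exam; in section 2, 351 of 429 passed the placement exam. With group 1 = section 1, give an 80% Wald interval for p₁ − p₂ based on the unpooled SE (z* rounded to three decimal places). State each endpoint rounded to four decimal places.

p̂₁ = 0.89661, p̂₂ = 0.81818, so the observed difference is 0.07843.
Unpooled SE = √(p̂₁(1−p̂₁)/n₁ + p̂₂(1−p̂₂)/n₂) = √(0.000149762 + 0.000346761) = 0.022283.
For 80% confidence, z* = 1.282. Margin = 1.282·0.022283 = 0.02857.
So the interval runs from 0.0499 to 0.1070.

(0.0499, 0.1070)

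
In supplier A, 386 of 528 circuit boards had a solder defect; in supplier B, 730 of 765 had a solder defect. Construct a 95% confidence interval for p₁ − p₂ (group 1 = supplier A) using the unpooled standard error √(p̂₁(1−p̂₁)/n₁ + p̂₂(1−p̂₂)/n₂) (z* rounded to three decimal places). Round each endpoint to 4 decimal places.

(-0.2638, -0.1826)

p̂₁ = 386/528 = 0.73106, p̂₂ = 730/765 = 0.95425; p̂₁ − p̂₂ = -0.22319.
Unpooled SE = √(p̂₁(1−p̂₁)/n₁ + p̂₂(1−p̂₂)/n₂) = √(0.000372369 + 0.000057070) = 0.020723.
z* = 1.960 at the 95% level. Margin of error = 0.04062.
So the interval runs from -0.2638 to -0.1826.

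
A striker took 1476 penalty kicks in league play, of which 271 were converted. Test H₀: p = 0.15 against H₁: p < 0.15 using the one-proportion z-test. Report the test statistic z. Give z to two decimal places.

With x = 271 successes in n = 1476, p̂ = 0.18360.
SE₀ = √(0.15·0.85/1476) = 0.009294.
Test statistic: z = 0.03360/0.009294 = 3.62.

z = 3.62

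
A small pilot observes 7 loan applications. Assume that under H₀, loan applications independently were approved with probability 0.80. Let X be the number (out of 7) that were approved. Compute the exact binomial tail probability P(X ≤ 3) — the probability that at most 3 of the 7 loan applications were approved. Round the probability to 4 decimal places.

X is binomial with n = 7 and p = 0.80.
P(X ≤ 3) = C(7,0)·0.80^0·0.20^7 + C(7,1)·0.80^1·0.20^6 + C(7,2)·0.80^2·0.20^5 + C(7,3)·0.80^3·0.20^4.
= 0.000013 + 0.000358 + 0.004301 + 0.028672 = 0.0333.

P = 0.0333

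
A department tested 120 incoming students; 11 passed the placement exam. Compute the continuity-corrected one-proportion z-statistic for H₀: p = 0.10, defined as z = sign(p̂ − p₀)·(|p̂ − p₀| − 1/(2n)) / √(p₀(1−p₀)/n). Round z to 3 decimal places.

z = -0.152

The sample proportion is 11/120 = 0.09167. p̂ − p₀ = -0.008333.
1/(2n) = 0.004167.
Corrected numerator: |-0.008333| − 0.004167 = 0.004166.
Under H₀, SE = √(p₀(1−p₀)/n) = √(0.10·0.90/120) = √0.000750000 = 0.027386.
z = −0.004166/0.027386 = -0.152.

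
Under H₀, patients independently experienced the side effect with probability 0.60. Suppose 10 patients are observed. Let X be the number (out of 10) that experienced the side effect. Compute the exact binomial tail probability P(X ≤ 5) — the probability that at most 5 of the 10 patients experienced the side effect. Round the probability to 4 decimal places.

P = 0.3669

X is binomial with n = 10 and p = 0.60.
P(X ≤ 5) = Σ_{j=0}^{5} C(10,j)·0.60^j·0.40^{10−j}.
= 0.000105 + 0.001573 + 0.010617 + 0.042467 + 0.111477 + 0.200658 = 0.3669.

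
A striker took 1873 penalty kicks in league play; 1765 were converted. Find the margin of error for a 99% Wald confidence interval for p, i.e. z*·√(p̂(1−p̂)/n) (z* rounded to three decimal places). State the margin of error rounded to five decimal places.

ME = 0.01387

With x = 1765 successes in n = 1873, p̂ = 0.94234.
Standard error of p̂: √(0.054337/1873) = √0.000029010 = 0.005386.
The 99% critical value is z* = 2.576.
ME = 2.576·0.005386 = 0.01387.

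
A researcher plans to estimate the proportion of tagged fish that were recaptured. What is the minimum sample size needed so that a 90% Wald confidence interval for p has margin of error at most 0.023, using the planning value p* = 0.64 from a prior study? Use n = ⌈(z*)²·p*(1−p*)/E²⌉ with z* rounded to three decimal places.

n = 1179

z* = 1.645 at the 90% level.
p*(1−p*) = 0.2304.
(z*)²·p*(1−p*)/E² = 2.706025·0.2304/0.000529 = 1178.579.
⌈1178.579⌉ = 1179.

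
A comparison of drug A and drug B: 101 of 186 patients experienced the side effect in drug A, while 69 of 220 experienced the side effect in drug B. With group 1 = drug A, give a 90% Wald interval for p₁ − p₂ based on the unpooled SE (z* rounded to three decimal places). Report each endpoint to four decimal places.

p̂₁ = 101/186 = 0.54301, p̂₂ = 69/220 = 0.31364; p̂₁ − p̂₂ = 0.22937.
SE = √(0.001334140 + 0.000978494) = √0.002312634 = 0.048090.
z* = 1.645 at the 90% level. Margin of error = 0.07911.
So the interval runs from 0.1503 to 0.3085.

(0.1503, 0.3085)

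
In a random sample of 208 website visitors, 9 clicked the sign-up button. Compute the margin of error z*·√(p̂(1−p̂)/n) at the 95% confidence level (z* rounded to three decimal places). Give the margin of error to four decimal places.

ME = 0.0277

With x = 9 successes in n = 208, p̂ = 0.04327.
Standard error of p̂: √(0.041397/208) = √0.000199024 = 0.014108.
For 95% confidence, z* = 1.960.
Margin of error = z*·SE = 1.960 × 0.014108 = 0.0277.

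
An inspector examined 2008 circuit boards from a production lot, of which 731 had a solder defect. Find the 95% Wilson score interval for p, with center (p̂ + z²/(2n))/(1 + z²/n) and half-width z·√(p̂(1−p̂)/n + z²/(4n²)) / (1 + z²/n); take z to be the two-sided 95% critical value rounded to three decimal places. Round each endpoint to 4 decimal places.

Here p̂ = 731/2008 = 0.36404 and z = 1.960 (z² = 3.841600).
Denominator 1 + z²/n = 1 + 3.841600/2008 = 1.001913.
Adjusted center: (0.36404 + z²/(2n))/1.001913 = 0.36430.
Radicand: p̂(1−p̂)/n + z²/(4n²) = 0.000115297 + 0.000000238 = 0.000115535.
Half-width = 1.960·√0.000115535/1.001913 = 0.02103.
Interval: 0.36430 ± 0.02103 → (0.3433, 0.3853).

(0.3433, 0.3853)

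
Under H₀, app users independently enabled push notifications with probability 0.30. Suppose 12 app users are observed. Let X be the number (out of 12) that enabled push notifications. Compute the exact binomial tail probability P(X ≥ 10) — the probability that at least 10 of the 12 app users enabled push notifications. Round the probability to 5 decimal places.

P = 0.00021

X ~ Binomial(n=12, p=0.30).
P(X ≥ 10) = C(12,10)·0.30^10·0.70^2 + C(12,11)·0.30^11·0.70^1 + C(12,12)·0.30^12·0.70^0.
= 0.000191 + 0.000015 + 0.000001 = 0.00021.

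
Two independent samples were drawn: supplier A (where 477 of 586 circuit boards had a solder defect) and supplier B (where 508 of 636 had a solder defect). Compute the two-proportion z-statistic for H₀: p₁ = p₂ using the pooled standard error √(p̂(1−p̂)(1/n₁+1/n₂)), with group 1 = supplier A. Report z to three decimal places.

z = 0.674

p̂₁ = 477/586 = 0.81399, p̂₂ = 508/636 = 0.79874.
Pooled p̂ = (477+508)/(586+636) = 985/1222 = 0.80606.
Pooled SE = √[0.1563299·0.00327881] ≈ 0.022640.
z = 0.01525/0.022640 = 0.674.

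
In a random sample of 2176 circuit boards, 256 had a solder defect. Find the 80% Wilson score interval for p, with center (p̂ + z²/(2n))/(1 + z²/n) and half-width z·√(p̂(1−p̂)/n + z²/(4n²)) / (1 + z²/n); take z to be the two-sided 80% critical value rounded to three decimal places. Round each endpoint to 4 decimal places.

Here p̂ = 256/2176 = 0.11765 and z = 1.282 (z² = 1.643524).
1 + z²/n = 1.000755.
Adjusted center: (0.11765 + z²/(2n))/1.000755 = 0.11794.
Radicand: p̂(1−p̂)/n + z²/(4n²) = 0.000047705 + 0.000000087 = 0.000047792.
Half-width = z·√(radicand)/denom = 1.282·0.006913/1.000755 = 0.00886.
CI: 0.11794 ± 0.00886 = (0.1091, 0.1268).

(0.1091, 0.1268)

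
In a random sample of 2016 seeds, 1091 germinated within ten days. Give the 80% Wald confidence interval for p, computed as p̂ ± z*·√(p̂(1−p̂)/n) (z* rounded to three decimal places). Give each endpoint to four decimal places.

(0.5269, 0.5554)

The sample proportion is 1091/2016 = 0.54117.
Standard error of p̂: √(0.248305/2016) = √0.000123167 = 0.011098.
For 80% confidence, z* = 1.282.
Margin = 1.282·0.011098 = 0.01423.
Interval: 0.54117 ± 0.01423 → (0.5269, 0.5554).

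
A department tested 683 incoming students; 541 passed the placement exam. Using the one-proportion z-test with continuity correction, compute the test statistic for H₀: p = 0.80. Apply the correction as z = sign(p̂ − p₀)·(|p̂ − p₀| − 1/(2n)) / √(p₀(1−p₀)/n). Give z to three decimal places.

Sample proportion p̂ = 541/683 = 0.79209. p̂ − p₀ = -0.007906.
Continuity correction 1/(2n) = 1/1366 = 0.000732.
Corrected numerator: |-0.007906| − 0.000732 = 0.007174.
Null standard error: √(0.80·0.20/683) = √0.000234261 = 0.015306.
z = −0.007174/0.015306 = -0.469.

z = -0.469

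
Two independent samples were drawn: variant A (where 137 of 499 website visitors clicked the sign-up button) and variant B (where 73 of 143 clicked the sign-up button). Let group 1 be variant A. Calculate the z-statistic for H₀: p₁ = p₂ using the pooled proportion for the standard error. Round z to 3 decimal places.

z = -5.302

p̂₁ = 137/499 = 0.27455, p̂₂ = 73/143 = 0.51049.
Pooled p̂ = (137+73)/(499+143) = 210/642 = 0.32710.
Pooled SE = √[0.2201066·0.00899702] ≈ 0.044501.
z = -0.23594/0.044501 = -5.302.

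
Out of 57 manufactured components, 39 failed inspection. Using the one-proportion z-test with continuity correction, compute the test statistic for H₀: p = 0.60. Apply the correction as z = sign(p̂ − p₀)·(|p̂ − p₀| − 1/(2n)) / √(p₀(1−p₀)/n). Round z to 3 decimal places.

p̂ = 39/57 = 0.68421. p̂ − p₀ = 0.084211.
1/(2n) = 0.008772.
Corrected numerator: |0.084211| − 0.008772 = 0.075439.
Under H₀, SE = √(p₀(1−p₀)/n) = √(0.60·0.40/57) = √0.004210526 = 0.064889.
z = +0.075439/0.064889 = 1.163.

z = 1.163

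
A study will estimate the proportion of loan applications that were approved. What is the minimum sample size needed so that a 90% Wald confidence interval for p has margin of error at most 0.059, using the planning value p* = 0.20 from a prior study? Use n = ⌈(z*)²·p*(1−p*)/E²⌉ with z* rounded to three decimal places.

n = 125

The 90% critical value is z* = 1.645.
p*(1−p*) = 0.1600.
(z*)²·p*(1−p*)/E² = 2.706025·0.1600/0.003481 = 124.379.
⌈124.379⌉ = 125.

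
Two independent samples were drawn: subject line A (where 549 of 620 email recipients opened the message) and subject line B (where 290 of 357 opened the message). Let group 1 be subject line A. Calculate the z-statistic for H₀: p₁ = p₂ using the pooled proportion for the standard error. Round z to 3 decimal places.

z = 3.162

Sample proportions: p̂₁ = 549/620 = 0.88548 and p̂₂ = 290/357 = 0.81232.
Pooled p̂ = (549+290)/(620+357) = 839/977 = 0.85875.
SE = √[p̂(1−p̂)(1/n₁+1/n₂)] = √[0.85875·0.14125·(1/620+1/357)] ≈ 0.023139.
z = 0.07316/0.023139 = 3.162.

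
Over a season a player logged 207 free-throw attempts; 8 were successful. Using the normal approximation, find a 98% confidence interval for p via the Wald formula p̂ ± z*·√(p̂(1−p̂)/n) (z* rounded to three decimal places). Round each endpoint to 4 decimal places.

(0.0075, 0.0698)

The sample proportion is 8/207 = 0.03865.
SE(p̂) = √(0.03865·0.96135/207) = 0.013397.
The 98% critical value is z* = 2.326.
Margin = 2.326·0.013397 = 0.03116.
Interval: 0.03865 ± 0.03116 → (0.0075, 0.0698).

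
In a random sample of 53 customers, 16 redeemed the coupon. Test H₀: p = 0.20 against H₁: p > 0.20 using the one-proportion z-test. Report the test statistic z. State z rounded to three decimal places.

With x = 16 successes in n = 53, p̂ = 0.30189.
Under H₀, SE = √(p₀(1−p₀)/n) = √(0.20·0.80/53) = √0.003018868 = 0.054944.
Test statistic: z = 0.10189/0.054944 = 1.854.

z = 1.854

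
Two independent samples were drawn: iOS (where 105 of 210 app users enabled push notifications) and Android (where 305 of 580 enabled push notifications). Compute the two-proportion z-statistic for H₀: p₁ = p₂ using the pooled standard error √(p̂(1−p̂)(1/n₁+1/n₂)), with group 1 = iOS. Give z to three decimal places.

z = -0.643

p̂₁ = 105/210 = 0.50000, p̂₂ = 305/580 = 0.52586.
Pooling: p̂ = 410/790 = 0.51899.
SE = √[p̂(1−p̂)(1/n₁+1/n₂)] = √[0.51899·0.48101·(1/210+1/580)] ≈ 0.040239.
z = -0.02586/0.040239 = -0.643.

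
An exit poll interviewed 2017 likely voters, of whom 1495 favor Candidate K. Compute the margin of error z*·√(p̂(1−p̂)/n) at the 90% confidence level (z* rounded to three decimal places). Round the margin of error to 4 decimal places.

With x = 1495 successes in n = 2017, p̂ = 0.74120.
SE(p̂) = √(0.74120·0.25880/2017) = 0.009752.
The 90% critical value is z* = 1.645.
ME = 1.645·0.009752 = 0.0160.

ME = 0.0160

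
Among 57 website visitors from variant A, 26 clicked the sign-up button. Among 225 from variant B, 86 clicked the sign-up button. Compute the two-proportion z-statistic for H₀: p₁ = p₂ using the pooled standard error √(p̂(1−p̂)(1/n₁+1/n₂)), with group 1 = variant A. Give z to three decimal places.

z = 1.019

p̂₁ = 26/57 = 0.45614, p̂₂ = 86/225 = 0.38222.
Pooling: p̂ = 112/282 = 0.39716.
Pooled SE = √[0.2394246·0.02198830] ≈ 0.072557.
z = 0.07392/0.072557 = 1.019.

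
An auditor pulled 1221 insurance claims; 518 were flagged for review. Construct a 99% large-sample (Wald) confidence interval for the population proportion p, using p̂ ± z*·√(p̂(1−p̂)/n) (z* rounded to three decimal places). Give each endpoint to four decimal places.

(0.3878, 0.4607)

Sample proportion p̂ = 518/1221 = 0.42424.
Standard error of p̂: √(0.244261/1221) = √0.000200050 = 0.014144.
The 99% critical value is z* = 2.576.
Margin of error: 2.576 × 0.014144 = 0.03643.
So the interval runs from 0.3878 to 0.4607.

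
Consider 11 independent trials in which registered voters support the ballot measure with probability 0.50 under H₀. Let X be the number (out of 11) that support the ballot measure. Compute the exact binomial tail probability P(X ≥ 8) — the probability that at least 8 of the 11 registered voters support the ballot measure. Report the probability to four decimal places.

X is binomial with n = 11 and p = 0.50.
P(X ≥ 8) = C(11,8)·0.50^8·0.50^3 + C(11,9)·0.50^9·0.50^2 + C(11,10)·0.50^10·0.50^1 + C(11,11)·0.50^11·0.50^0.
= 0.080566 + 0.026855 + 0.005371 + 0.000488 = 0.1133.

P = 0.1133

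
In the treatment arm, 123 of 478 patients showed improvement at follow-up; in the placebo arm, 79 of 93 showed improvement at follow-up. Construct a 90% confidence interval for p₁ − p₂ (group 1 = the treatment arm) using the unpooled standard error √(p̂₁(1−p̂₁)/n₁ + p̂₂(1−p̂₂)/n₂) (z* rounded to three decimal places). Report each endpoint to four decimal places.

p̂₁ = 0.25732, p̂₂ = 0.84946, so the observed difference is -0.59214.
Unpooled SE = √(p̂₁(1−p̂₁)/n₁ + p̂₂(1−p̂₂)/n₂) = √(0.000399806 + 0.001375011) = 0.042129.
The 90% critical value is z* = 1.645. Margin = 1.645·0.042129 = 0.06930.
So the interval runs from -0.6614 to -0.5228.

(-0.6614, -0.5228)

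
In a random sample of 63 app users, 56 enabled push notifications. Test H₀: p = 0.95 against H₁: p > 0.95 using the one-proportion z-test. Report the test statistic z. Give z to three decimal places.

Sample proportion p̂ = 56/63 = 0.88889.
Under H₀, SE = √(p₀(1−p₀)/n) = √(0.95·0.05/63) = √0.000753968 = 0.027458.
z = (0.88889 − 0.95)/0.027458 = -0.06111/0.027458 = -2.226.

z = -2.226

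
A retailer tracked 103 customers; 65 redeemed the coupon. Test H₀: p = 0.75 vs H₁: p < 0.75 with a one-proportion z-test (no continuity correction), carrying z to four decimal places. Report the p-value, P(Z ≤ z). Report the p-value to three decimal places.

p-value = 0.003

With x = 65 successes in n = 103, p̂ = 0.63107.
Null standard error: √(0.75·0.25/103) = √0.001820388 = 0.042666.
Test statistic (full precision, shown to 4 dp): z = (65/103 − 0.75)/SE₀ ≈ -2.7875.
p-value = P(Z ≤ z) with z = -2.7875 → 0.003.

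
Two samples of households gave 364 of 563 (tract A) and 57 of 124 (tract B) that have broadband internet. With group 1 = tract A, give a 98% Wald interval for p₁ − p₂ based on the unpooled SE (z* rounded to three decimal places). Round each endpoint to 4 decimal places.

p̂₁ = 364/563 = 0.64654, p̂₂ = 57/124 = 0.45968; p̂₁ − p̂₂ = 0.18686.
Unpooled SE = √(p̂₁(1−p̂₁)/n₁ + p̂₂(1−p̂₂)/n₂) = √(0.000405910 + 0.002003017) = 0.049081.
For 98% confidence, z* = 2.326. Margin of error = 0.11416.
So the interval runs from 0.0727 to 0.3010.

(0.0727, 0.3010)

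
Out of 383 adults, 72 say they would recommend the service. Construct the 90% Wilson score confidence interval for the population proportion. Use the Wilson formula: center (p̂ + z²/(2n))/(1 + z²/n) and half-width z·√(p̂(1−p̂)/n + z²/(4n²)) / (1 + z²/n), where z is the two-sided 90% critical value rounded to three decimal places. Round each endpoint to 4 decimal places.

p̂ = 72/383 = 0.18799; z = 1.645, so z² = 2.706025.
Denominator 1 + z²/n = 1 + 2.706025/383 = 1.007065.
Adjusted center: (0.18799 + z²/(2n))/1.007065 = 0.19018.
Radicand: p̂(1−p̂)/n + z²/(4n²) = 0.000398563 + 0.000004612 = 0.000403175.
Half-width = 1.645·√0.000403175/1.007065 = 0.03280.
So the interval runs from 0.1574 to 0.2230.

(0.1574, 0.2230)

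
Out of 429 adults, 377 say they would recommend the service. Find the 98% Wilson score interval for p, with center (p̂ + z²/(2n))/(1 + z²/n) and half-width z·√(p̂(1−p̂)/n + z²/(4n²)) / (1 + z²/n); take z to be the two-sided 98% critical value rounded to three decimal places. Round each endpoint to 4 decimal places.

p̂ = 377/429 = 0.87879; z = 2.326, so z² = 5.410276.
1 + z²/n = 1.012611.
Center = (0.87879 + 0.006306)/1.012611 = 0.87407.
Radicand: p̂(1−p̂)/n + z²/(4n²) = 0.000248298 + 0.000007349 = 0.000255647.
Half-width = 2.326·√0.000255647/1.012611 = 0.03673.
CI: 0.87407 ± 0.03673 = (0.8373, 0.9108).

(0.8373, 0.9108)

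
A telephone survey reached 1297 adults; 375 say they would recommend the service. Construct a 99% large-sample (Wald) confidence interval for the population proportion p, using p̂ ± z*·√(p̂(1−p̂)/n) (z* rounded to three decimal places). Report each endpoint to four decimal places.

(0.2567, 0.3216)

p̂ = 375/1297 = 0.28913.
Standard error of p̂: √(0.205533/1297) = √0.000158468 = 0.012588.
z* = 2.576 at the 99% level.
Margin = 2.576·0.012588 = 0.03243.
Interval: 0.28913 ± 0.03243 → (0.2567, 0.3216).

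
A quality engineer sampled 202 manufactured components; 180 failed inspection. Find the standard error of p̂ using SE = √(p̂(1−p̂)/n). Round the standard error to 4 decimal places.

The sample proportion is 180/202 = 0.89109.
p̂(1−p̂) = 0.89109·0.10891 = 0.097049.
SE = √(0.097049/202) = √0.000480441 = 0.0219.

SE = 0.0219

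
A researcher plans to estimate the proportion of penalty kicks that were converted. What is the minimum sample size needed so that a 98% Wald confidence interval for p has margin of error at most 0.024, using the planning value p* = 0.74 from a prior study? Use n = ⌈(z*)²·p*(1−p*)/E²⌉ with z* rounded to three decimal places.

n = 1808

The 98% critical value is z* = 2.326.
p*(1−p*) = 0.1924.
Required n before rounding: 5.410276 × 0.1924 / 0.024² = 1807.182.
⌈1807.182⌉ = 1808.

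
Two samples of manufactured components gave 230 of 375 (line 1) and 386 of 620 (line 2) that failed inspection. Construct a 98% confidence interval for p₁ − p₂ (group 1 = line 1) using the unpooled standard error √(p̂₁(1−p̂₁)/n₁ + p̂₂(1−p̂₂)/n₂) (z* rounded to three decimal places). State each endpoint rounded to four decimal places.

(-0.0832, 0.0647)

p̂₁ = 0.61333, p̂₂ = 0.62258, so the observed difference is -0.00925.
SE = √(0.000632415 + 0.000378990) = √0.001011405 = 0.031803.
z* = 2.326 at the 98% level. Margin of error = 0.07397.
CI: -0.00925 ± 0.07397 = (-0.0832, 0.0647).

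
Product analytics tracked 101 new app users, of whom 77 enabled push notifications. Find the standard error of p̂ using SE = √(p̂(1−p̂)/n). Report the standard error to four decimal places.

Sample proportion p̂ = 77/101 = 0.76238.
p̂(1−p̂) = 0.181157.
Dividing by n and taking the root: √0.001793634 = 0.0424.

SE = 0.0424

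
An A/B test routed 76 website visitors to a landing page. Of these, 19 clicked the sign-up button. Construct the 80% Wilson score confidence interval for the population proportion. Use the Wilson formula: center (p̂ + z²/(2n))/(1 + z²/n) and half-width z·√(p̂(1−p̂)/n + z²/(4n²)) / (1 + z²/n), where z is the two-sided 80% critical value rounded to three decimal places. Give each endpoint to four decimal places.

(0.1921, 0.3185)

p̂ = 19/76 = 0.25000; z = 1.282, so z² = 1.643524.
1 + z²/n = 1.021625.
Adjusted center: (0.25000 + z²/(2n))/1.021625 = 0.25529.
Radicand: p̂(1−p̂)/n + z²/(4n²) = 0.002467105 + 0.000071136 = 0.002538241.
Half-width = z·√(radicand)/denom = 1.282·0.050381/1.021625 = 0.06322.
So the interval runs from 0.1921 to 0.3185.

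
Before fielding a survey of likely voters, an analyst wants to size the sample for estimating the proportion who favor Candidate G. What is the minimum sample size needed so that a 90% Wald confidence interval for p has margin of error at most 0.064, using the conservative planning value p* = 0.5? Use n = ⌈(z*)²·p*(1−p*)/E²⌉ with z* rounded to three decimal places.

n = 166

The 90% critical value is z* = 1.645.
p*(1−p*) = 0.50·0.50 = 0.2500.
(z*)²·p*(1−p*)/E² = 2.706025·0.2500/0.004096 = 165.163.
⌈165.163⌉ = 166.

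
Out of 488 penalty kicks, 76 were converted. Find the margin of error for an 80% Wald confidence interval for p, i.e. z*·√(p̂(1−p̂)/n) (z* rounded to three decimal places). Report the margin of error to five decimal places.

ME = 0.02104

The sample proportion is 76/488 = 0.15574.
Standard error of p̂: √(0.131483/488) = √0.000269433 = 0.016414.
For 80% confidence, z* = 1.282.
Margin of error = z*·SE = 1.282 × 0.016414 = 0.02104.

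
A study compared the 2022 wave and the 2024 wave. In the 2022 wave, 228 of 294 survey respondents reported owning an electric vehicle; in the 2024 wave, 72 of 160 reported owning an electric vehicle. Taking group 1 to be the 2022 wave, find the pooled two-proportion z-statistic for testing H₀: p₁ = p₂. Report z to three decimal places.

p̂₁ = 228/294 = 0.77551, p̂₂ = 72/160 = 0.45000.
Pooled p̂ = (228+72)/(294+160) = 300/454 = 0.66079.
Pooled SE = √[0.2241456·0.00965136] ≈ 0.046511.
z = (p̂₁ − p̂₂)/SE = (0.77551 − 0.45000)/0.046511 = 0.32551/0.046511 = 6.999.

z = 6.999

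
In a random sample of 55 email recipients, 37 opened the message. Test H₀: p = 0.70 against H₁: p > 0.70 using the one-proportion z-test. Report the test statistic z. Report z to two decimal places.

z = -0.44

With x = 37 successes in n = 55, p̂ = 0.67273.
Under H₀, SE = √(p₀(1−p₀)/n) = √(0.70·0.30/55) = √0.003818182 = 0.061791.
Test statistic: z = -0.02727/0.061791 = -0.44.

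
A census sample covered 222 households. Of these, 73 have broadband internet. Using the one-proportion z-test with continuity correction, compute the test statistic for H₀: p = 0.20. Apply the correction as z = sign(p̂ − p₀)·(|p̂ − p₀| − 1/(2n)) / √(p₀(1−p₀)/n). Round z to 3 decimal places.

With x = 73 successes in n = 222, p̂ = 0.32883. p̂ − p₀ = 0.128829.
1/(2n) = 0.002252.
Corrected numerator: |0.128829| − 0.002252 = 0.126577.
Null standard error: √(0.20·0.80/222) = √0.000720721 = 0.026846.
z = +0.126577/0.026846 = 4.715.

z = 4.715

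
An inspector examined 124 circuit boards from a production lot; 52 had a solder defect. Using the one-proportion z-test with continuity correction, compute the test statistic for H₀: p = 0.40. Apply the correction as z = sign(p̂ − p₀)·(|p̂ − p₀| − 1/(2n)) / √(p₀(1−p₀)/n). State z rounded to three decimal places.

z = 0.348

The sample proportion is 52/124 = 0.41935. p̂ − p₀ = 0.019355.
1/(2n) = 0.004032.
Corrected numerator: |0.019355| − 0.004032 = 0.015323.
SE₀ = √(0.40·0.60/124) = 0.043994.
z = (+)0.015323/0.043994 = 0.348.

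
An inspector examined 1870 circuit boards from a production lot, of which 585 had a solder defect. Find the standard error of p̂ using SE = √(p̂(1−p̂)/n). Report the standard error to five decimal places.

Sample proportion p̂ = 585/1870 = 0.31283.
p̂(1−p̂) = 0.31283·0.68717 = 0.214967.
SE = √(0.214967/1870) = 0.01072.

SE = 0.01072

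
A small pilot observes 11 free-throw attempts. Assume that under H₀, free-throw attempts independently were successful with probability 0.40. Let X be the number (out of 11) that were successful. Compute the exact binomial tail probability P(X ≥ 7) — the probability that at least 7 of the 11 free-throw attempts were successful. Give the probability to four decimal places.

X is binomial with n = 11 and p = 0.40.
P(X ≥ 7) = Σ_{j=7}^{11} C(11,j)·0.40^j·0.60^{11−j}.
= 0.070071 + 0.023357 + 0.005190 + 0.000692 + 0.000042 = 0.0994.

P = 0.0994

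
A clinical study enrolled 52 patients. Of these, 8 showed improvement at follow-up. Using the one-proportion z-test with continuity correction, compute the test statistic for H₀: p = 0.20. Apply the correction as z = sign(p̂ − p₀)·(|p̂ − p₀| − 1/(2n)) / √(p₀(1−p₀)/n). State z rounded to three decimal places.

p̂ = 8/52 = 0.15385. p̂ − p₀ = -0.046154.
Continuity correction 1/(2n) = 1/104 = 0.009615.
Corrected numerator: |-0.046154| − 0.009615 = 0.036539.
Null standard error: √(0.20·0.80/52) = √0.003076923 = 0.055470.
z = (−)0.036539/0.055470 = -0.659.

z = -0.659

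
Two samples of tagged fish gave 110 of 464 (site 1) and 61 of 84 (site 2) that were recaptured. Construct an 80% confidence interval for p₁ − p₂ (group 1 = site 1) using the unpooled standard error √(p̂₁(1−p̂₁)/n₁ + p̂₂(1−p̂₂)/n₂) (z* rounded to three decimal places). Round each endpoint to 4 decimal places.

(-0.5564, -0.4218)

p̂₁ = 110/464 = 0.23707, p̂₂ = 61/84 = 0.72619; p̂₁ − p̂₂ = -0.48912.
Unpooled SE = √(p̂₁(1−p̂₁)/n₁ + p̂₂(1−p̂₂)/n₂) = √(0.000389800 + 0.002367117) = 0.052506.
z* = 1.282 at the 80% level. Margin of error = 0.06731.
CI: -0.48912 ± 0.06731 = (-0.5564, -0.4218).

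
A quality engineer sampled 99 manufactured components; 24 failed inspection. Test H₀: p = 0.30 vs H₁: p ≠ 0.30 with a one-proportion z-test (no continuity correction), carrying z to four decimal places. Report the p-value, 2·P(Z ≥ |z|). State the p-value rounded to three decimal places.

Sample proportion p̂ = 24/99 = 0.24242.
SE₀ = √(0.30·0.70/99) = 0.046057.
z = (p̂ − p₀)/SE = (24/99 − 0.30)/0.046057 ≈ -1.2501.
From the standard normal, 2·P(Z ≥ |z|) = 0.211.

p-value = 0.211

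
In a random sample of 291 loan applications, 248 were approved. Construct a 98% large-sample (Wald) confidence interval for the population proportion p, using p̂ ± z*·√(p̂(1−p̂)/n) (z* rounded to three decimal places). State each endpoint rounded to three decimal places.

p̂ = 248/291 = 0.85223.
SE = √(p̂(1−p̂)/n) = √(0.125931/291) = 0.020803.
For 98% confidence, z* = 2.326.
Margin of error: 2.326 × 0.020803 = 0.04839.
So the interval runs from 0.804 to 0.901.

(0.804, 0.901)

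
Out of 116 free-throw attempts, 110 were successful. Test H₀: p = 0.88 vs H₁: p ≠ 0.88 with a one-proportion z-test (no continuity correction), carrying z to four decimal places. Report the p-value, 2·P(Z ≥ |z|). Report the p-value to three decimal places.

p-value = 0.024

Sample proportion p̂ = 110/116 = 0.94828.
SE₀ = √(0.88·0.12/116) = 0.030172.
z = (p̂ − p₀)/SE = (110/116 − 0.88)/0.030172 ≈ 2.2629.
From the standard normal, 2·P(Z ≥ |z|) = 0.024.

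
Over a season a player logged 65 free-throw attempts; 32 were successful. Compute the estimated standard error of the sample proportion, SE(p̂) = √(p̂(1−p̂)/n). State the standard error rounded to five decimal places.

SE = 0.06201

p̂ = 32/65 = 0.49231.
p̂(1−p̂) = 0.49231·0.50769 = 0.249941.
SE = √(0.249941/65) = √0.003845246 = 0.06201.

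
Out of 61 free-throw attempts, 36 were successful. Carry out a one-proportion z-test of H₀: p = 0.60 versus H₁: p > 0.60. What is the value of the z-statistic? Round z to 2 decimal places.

z = -0.16

Sample proportion p̂ = 36/61 = 0.59016.
SE₀ = √(0.60·0.40/61) = 0.062725.
Test statistic: z = -0.00984/0.062725 = -0.16.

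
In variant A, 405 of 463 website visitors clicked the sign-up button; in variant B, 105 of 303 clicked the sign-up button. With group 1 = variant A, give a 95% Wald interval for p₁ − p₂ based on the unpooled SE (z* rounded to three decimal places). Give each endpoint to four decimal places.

p̂₁ = 0.87473, p̂₂ = 0.34653, so the observed difference is 0.52820.
Unpooled SE = √(p̂₁(1−p̂₁)/n₁ + p̂₂(1−p̂₂)/n₂) = √(0.000236668 + 0.000747354) = 0.031369.
The 95% critical value is z* = 1.960. Margin = 1.960·0.031369 = 0.06148.
CI: 0.52820 ± 0.06148 = (0.4667, 0.5897).

(0.4667, 0.5897)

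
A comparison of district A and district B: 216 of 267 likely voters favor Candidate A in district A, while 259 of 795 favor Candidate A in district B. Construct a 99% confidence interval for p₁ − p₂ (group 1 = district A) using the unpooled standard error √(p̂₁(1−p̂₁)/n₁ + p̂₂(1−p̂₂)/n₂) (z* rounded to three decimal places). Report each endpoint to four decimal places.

(0.4079, 0.5585)

p̂₁ = 216/267 = 0.80899, p̂₂ = 259/795 = 0.32579; p̂₁ − p̂₂ = 0.48320.
Unpooled SE = √(p̂₁(1−p̂₁)/n₁ + p̂₂(1−p̂₂)/n₂) = √(0.000578749 + 0.000276289) = 0.029241.
The 99% critical value is z* = 2.576. Margin of error = 0.07532.
CI: 0.48320 ± 0.07532 = (0.4079, 0.5585).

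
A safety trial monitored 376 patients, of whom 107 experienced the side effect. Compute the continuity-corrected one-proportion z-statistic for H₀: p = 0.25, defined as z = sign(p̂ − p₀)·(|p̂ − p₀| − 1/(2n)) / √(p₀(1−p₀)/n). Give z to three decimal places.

The sample proportion is 107/376 = 0.28457. p̂ − p₀ = 0.034574.
1/(2n) = 0.001330.
Corrected numerator: |0.034574| − 0.001330 = 0.033244.
SE₀ = √(0.25·0.75/376) = 0.022331.
z = (+)0.033244/0.022331 = 1.489.

z = 1.489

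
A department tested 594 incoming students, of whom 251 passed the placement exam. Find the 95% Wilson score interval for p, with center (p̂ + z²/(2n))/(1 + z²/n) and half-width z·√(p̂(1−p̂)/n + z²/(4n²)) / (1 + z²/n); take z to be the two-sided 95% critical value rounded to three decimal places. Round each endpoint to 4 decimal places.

Here p̂ = 251/594 = 0.42256 and z = 1.960 (z² = 3.841600).
Denominator 1 + z²/n = 1 + 3.841600/594 = 1.006467.
Adjusted center: (0.42256 + z²/(2n))/1.006467 = 0.42306.
Radicand: p̂(1−p̂)/n + z²/(4n²) = 0.000410779 + 0.000002722 = 0.000413501.
Half-width = z·√(radicand)/denom = 1.960·0.020335/1.006467 = 0.03960.
So the interval runs from 0.3835 to 0.4627.

(0.3835, 0.4627)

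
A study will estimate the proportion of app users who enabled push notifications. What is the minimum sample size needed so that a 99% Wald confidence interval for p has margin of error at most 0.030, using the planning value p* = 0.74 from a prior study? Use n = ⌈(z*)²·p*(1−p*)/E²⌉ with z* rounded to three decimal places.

n = 1419

z* = 2.576 at the 99% level.
p*(1−p*) = 0.1924.
(z*)²·p*(1−p*)/E² = 6.635776·0.1924/0.000900 = 1418.581.
Rounding up, n = 1419.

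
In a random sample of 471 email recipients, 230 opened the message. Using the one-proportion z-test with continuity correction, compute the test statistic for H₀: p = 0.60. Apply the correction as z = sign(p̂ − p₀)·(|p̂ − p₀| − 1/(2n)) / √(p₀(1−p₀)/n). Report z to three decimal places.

z = -4.900

Sample proportion p̂ = 230/471 = 0.48832. p̂ − p₀ = -0.111677.
1/(2n) = 0.001062.
Corrected numerator: |-0.111677| − 0.001062 = 0.110615.
Under H₀, SE = √(p₀(1−p₀)/n) = √(0.60·0.40/471) = √0.000509554 = 0.022573.
z = (−)0.110615/0.022573 = -4.900.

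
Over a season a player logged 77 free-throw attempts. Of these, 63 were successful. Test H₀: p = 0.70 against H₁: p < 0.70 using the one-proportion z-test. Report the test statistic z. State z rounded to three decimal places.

z = 2.263

Sample proportion p̂ = 63/77 = 0.81818.
Null standard error: √(0.70·0.30/77) = √0.002727273 = 0.052223.
z = (p̂ − p₀)/SE = (0.81818 − 0.70)/0.052223 = 2.263.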